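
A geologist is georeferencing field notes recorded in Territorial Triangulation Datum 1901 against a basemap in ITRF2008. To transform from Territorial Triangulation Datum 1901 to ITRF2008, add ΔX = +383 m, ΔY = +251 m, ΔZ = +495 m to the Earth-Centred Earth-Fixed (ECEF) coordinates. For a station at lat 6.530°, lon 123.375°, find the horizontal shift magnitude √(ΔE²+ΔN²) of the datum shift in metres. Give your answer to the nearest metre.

At φ = 6.530°, λ = 123.375°: sin φ = 0.113723, cos φ = 0.993512, sin λ = 0.835088, cos λ = -0.550116.
ΔE = −sin λ·ΔX + cos λ·ΔY = −(0.835088)·(383) + (-0.550116)·(251) = -457.92 m.
ΔN = −sin φ cos λ·ΔX − sin φ sin λ·ΔY + cos φ·ΔZ = −(0.113723)(-0.550116)(383) − (0.113723)(0.835088)(251) + (0.993512)(495) = 491.91 m.
Horizontal magnitude = √(ΔE² + ΔN²) = √((-457.92)² + 491.91²) = 672.06 m.

672 m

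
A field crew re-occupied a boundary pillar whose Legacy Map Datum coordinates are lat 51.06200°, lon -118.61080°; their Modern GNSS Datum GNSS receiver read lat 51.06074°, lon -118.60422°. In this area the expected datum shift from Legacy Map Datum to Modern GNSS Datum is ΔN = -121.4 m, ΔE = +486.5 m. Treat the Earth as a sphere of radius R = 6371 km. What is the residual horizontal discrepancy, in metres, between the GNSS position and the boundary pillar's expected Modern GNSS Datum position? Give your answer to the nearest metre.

Observed coordinate differences: Δφ = -0.00126°, Δλ = +0.00658°.
Converting to metres (1° lat = 111195 m, cos φ = 0.628479): observed ΔN = -140.1 m, observed ΔE = 459.8 m.
Subtracting the expected shift leaves a residual of -140.1 − (-121.4) = -18.7 m north and 459.8 − (486.5) = -26.7 m east.
Residual distance = √((-18.7)² + (-26.7)²) = 32.6 m.

33 m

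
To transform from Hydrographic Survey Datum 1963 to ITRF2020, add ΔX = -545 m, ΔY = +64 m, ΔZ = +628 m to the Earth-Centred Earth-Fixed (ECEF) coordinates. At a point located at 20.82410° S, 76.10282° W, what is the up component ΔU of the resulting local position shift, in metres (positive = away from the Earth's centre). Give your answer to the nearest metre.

ΔU = -404 m

The local up (radial) axis is (cos φ cos λ, cos φ sin λ, sin φ), giving ΔU = -122.347 − 58.068 − 223.254 = -403.67 m.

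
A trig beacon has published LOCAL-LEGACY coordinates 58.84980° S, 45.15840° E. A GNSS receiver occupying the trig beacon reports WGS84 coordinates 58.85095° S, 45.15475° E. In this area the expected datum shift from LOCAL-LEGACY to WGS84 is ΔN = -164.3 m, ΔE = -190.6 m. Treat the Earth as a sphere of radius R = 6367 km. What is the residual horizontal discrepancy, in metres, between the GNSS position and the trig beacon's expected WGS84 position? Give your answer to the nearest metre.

Observed coordinate differences: Δφ = -0.00115°, Δλ = -0.00365°.
Converting to metres (1° lat = 111125 m, cos φ = 0.517283): observed ΔN = -127.8 m, observed ΔE = -209.8 m.
Subtracting the expected shift leaves a residual of -127.8 − (-164.3) = 36.5 m north and -209.8 − (-190.6) = -19.2 m east.
Residual distance = √(36.5² + (-19.2)²) = 41.3 m.

41 m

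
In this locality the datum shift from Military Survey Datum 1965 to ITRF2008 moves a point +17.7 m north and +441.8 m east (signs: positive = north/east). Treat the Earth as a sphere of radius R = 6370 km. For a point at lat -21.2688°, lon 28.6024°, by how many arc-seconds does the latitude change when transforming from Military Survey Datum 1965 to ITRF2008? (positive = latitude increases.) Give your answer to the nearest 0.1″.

On a sphere of radius R, 1 rad of latitude = R, so Δφ = ΔN / R = 17.7 / 6370000 = 2.7786e-06 rad = 0.573″.

Δφ = 0.6″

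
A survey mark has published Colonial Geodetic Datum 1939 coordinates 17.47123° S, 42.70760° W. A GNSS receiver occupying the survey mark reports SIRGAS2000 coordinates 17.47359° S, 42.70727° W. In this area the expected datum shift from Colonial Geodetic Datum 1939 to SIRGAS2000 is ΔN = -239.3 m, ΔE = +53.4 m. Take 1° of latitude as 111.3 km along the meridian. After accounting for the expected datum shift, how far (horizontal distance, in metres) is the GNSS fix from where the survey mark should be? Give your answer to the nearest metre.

Observed coordinate differences: Δφ = -0.00236°, Δλ = +0.00033°.
Converting to metres (1° lat = 111300 m, cos φ = 0.953868): observed ΔN = -262.7 m, observed ΔE = 35.0 m.
Subtracting the expected shift leaves a residual of -262.7 − (-239.3) = -23.4 m north and 35.0 − (53.4) = -18.4 m east.
Residual distance = √((-23.4)² + (-18.4)²) = 29.7 m.

30 m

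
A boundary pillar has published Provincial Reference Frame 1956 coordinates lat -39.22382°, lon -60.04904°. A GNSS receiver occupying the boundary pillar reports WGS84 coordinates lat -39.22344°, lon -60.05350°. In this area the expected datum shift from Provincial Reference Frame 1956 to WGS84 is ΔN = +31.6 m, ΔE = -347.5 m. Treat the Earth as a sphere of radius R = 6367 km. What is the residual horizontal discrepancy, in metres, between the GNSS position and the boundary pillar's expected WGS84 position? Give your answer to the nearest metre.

Observed coordinate differences: Δφ = +0.00038°, Δλ = -0.00446°.
Converting to metres (1° lat = 111125 m, cos φ = 0.774682): observed ΔN = 42.2 m, observed ΔE = -383.9 m.
Subtracting the expected shift leaves a residual of 42.2 − (31.6) = 10.6 m north and -383.9 − (-347.5) = -36.4 m east.
Residual distance = √(10.6² + (-36.4)²) = 38.0 m.

38 m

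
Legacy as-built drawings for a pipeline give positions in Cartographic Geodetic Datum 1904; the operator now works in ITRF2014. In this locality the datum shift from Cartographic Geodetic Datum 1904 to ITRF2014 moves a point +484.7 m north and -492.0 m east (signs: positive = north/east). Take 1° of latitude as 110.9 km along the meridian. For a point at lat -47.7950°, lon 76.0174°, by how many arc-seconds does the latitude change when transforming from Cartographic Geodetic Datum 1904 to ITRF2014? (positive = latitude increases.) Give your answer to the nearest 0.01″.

1° of latitude = 110.9 km, so Δφ = 484.7 / 110900 = 0.0043706° = 15.734″.

Δφ = 15.73″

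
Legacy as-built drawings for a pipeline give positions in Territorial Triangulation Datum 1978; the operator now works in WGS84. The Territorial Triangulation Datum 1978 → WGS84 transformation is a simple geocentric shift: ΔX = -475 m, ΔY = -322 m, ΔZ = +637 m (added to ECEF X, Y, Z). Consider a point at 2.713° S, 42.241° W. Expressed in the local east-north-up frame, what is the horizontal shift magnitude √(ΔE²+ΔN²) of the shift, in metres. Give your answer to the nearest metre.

At φ = -2.713°, λ = -42.241°: sin φ = -0.047333, cos φ = 0.998879, sin λ = -0.672251, cos λ = 0.740324.
ΔE = −sin λ·ΔX + cos λ·ΔY = −(-0.672251)·(-475) + (0.740324)·(-322) = -557.70 m.
ΔN = −sin φ cos λ·ΔX − sin φ sin λ·ΔY + cos φ·ΔZ = −(-0.047333)(0.740324)(-475) − (-0.047333)(-0.672251)(-322) + (0.998879)(637) = 629.89 m.
Horizontal magnitude = √(ΔE² + ΔN²) = √((-557.70)² + 629.89²) = 841.30 m.

841 m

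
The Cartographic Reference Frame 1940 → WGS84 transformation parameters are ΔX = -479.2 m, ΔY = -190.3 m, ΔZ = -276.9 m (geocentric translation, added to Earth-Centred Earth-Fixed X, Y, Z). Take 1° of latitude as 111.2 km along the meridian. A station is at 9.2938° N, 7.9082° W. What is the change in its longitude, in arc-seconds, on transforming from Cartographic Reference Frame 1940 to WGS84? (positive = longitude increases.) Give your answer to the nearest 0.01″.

Δλ = -8.35″

sin φ = 0.161497, cos φ = 0.986873, sin λ = -0.137586, cos λ = 0.990490.
East component: ΔE = −sin λ·ΔX + cos λ·ΔY = −(-0.137586)(-479.2) + (0.990490)(-190.3) = -254.42 m.
1° of latitude spans 111200 m; at latitude φ, 1° of longitude spans that × cos φ = 109740.3 m, so Δλ = -254.42 / 109740.3 × 3600 = -8.346″.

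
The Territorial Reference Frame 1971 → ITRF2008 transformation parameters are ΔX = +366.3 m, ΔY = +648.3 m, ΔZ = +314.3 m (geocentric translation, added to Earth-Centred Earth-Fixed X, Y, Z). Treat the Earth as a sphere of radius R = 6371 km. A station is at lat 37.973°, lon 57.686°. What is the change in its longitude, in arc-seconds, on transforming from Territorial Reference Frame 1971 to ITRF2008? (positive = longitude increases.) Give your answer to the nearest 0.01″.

sin φ = 0.615290, cos φ = 0.788301, sin λ = 0.845131, cos λ = 0.534559.
East component: ΔE = −sin λ·ΔX + cos λ·ΔY = −(0.845131)(366.3) + (0.534559)(648.3) = 36.98 m.
1° of latitude spans πR/180 = 111195 m; at latitude φ, 1° of longitude spans that × cos φ = 87655.0 m, so Δλ = 36.98 / 87655.0 × 3600 = 1.519″.

Δλ = 1.52″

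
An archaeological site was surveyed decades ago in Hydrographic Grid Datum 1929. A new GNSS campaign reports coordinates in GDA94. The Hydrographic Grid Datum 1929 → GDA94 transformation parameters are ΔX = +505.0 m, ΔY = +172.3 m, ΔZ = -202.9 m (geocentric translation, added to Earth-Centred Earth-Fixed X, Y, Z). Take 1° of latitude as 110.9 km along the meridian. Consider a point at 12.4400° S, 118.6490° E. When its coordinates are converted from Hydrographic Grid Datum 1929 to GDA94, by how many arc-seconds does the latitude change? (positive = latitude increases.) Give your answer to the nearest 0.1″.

sin φ = -0.215417, cos φ = 0.976522, sin λ = 0.877573, cos λ = -0.479443.
North component: ΔN = −sin φ cos λ·ΔX − sin φ sin λ·ΔY + cos φ·ΔZ = −(-0.215417)(-0.479443)(505.0) − (-0.215417)(0.877573)(172.3) + (0.976522)(-202.9) = -217.72 m.
1° of latitude spans 110900 m, so Δφ = -217.72 / 110900 × 3600 = -7.068″.

Δφ = -7.1″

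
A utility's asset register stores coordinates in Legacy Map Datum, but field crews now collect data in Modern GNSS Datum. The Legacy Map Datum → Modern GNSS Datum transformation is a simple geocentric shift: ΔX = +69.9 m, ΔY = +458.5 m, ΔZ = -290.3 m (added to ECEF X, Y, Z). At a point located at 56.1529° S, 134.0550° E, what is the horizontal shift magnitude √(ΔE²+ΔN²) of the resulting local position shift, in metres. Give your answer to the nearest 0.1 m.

375.9 m

At φ = -56.1529°, λ = 134.0550°: sin φ = -0.830527, cos φ = 0.556979, sin λ = 0.718673, cos λ = -0.695349.
ΔE = −sin λ·ΔX + cos λ·ΔY = −(0.718673)·(69.9) + (-0.695349)·(458.5) = -369.05 m.
ΔN = −sin φ cos λ·ΔX − sin φ sin λ·ΔY + cos φ·ΔZ = −(-0.830527)(-0.695349)(69.9) − (-0.830527)(0.718673)(458.5) + (0.556979)(-290.3) = 71.61 m.
Horizontal magnitude = √(ΔE² + ΔN²) = √((-369.05)² + 71.61²) = 375.94 m.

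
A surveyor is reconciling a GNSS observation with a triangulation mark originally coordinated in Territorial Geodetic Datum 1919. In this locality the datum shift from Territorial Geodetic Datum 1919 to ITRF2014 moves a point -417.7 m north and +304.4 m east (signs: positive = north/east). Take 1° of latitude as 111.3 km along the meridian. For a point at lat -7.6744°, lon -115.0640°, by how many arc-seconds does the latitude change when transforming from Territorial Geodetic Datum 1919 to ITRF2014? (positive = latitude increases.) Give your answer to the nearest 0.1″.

1° of latitude = 111.3 km, so Δφ = -417.7 / 111300 = -0.0037529° = -13.511″.

Δφ = -13.5″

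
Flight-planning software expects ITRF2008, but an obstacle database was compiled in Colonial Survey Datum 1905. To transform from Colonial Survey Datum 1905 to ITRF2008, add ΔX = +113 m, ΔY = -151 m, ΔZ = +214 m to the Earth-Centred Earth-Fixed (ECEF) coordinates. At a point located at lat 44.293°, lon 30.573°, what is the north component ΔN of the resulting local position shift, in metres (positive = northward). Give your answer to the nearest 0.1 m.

At φ = 44.293°, λ = 30.573°: sin φ = 0.698328, cos φ = 0.715778, sin λ = 0.508636, cos λ = 0.860982.
ΔN = −sin φ cos λ·ΔX − sin φ sin λ·ΔY + cos φ·ΔZ = −(0.698328)(0.860982)(113) − (0.698328)(0.508636)(-151) + (0.715778)(214) = 138.87 m.

ΔN = 138.9 m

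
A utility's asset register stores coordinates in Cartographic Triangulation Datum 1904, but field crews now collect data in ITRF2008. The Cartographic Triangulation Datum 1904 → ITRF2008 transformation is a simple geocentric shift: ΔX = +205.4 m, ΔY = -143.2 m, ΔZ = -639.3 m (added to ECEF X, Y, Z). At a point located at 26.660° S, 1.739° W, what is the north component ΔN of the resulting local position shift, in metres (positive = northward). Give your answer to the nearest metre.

ΔN = -477 m

At φ = -26.660°, λ = -1.739°: sin φ = -0.448695, cos φ = 0.893685, sin λ = -0.030347, cos λ = 0.999539.
ΔN = −sin φ cos λ·ΔX − sin φ sin λ·ΔY + cos φ·ΔZ = −(-0.448695)(0.999539)(205.4) − (-0.448695)(-0.030347)(-143.2) + (0.893685)(-639.3) = -477.26 m.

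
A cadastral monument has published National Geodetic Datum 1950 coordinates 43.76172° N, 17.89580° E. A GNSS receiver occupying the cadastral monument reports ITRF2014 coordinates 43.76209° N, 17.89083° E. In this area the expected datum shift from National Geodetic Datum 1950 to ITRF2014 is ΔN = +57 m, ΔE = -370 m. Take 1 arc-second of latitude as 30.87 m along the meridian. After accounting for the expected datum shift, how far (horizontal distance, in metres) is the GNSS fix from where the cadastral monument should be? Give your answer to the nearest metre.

33 m

Observed coordinate differences: Δφ = +0.00037°, Δλ = -0.00497°.
Converting to metres (1° lat = 111132 m, cos φ = 0.722222): observed ΔN = 41.1 m, observed ΔE = -398.9 m.
Subtracting the expected shift leaves a residual of 41.1 − (57) = -15.9 m north and -398.9 − (-370) = -28.9 m east.
Residual distance = √((-15.9)² + (-28.9)²) = 33.0 m.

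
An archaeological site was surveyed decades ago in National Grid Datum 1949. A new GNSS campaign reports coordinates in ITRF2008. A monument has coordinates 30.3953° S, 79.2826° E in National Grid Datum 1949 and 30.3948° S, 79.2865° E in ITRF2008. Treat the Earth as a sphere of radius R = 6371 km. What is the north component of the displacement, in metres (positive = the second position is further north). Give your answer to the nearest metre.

ΔN = 56 m

Δφ = -30.3948° − -30.3953° = +0.0005°; Δλ = 79.2865° − 79.2826° = +0.0039°.
1° along a meridian = πR/180 = 111195 m.
ΔN = Δφ × 111195 = 55.6 m; ΔE = Δλ × 111195 × cos(-30.3953°) = +0.0039 × 111195 × 0.862555 = 374.1 m.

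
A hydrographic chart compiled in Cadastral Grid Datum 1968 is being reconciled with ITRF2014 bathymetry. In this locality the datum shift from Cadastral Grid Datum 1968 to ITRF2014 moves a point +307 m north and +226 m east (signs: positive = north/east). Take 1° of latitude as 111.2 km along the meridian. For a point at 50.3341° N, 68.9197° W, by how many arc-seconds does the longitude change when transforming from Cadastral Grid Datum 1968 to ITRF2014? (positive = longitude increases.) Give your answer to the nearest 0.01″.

At latitude 50.3341°, cos φ = 0.638310.
1° of longitude at this latitude = 111.2 × cos φ = 70.98 km, so Δλ = 226.0 / 70980.0 = 0.0031840° = 11.462″.

Δλ = 11.46″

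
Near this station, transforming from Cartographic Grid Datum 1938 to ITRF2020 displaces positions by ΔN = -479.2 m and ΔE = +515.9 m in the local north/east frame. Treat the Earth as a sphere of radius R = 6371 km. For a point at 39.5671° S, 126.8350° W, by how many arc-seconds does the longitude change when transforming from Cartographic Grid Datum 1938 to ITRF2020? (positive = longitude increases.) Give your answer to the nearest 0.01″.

At latitude -39.5671°, cos φ = 0.770879.
One radian of longitude at latitude φ spans R cos φ, so Δλ = ΔE / (R cos φ) = 515.9 / (6371000 × 0.770879) = 1.0504e-04 rad = 21.667″.

Δλ = 21.67″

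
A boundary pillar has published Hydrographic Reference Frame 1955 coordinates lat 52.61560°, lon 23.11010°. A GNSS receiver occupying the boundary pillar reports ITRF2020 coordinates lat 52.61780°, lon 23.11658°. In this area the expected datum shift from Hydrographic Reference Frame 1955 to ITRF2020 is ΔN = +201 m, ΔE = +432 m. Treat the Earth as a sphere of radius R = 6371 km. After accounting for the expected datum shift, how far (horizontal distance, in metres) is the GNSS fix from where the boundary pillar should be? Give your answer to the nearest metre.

Observed coordinate differences: Δφ = +0.00220°, Δλ = +0.00648°.
Converting to metres (1° lat = 111195 m, cos φ = 0.607160): observed ΔN = 244.6 m, observed ΔE = 437.5 m.
Subtracting the expected shift leaves a residual of 244.6 − (201) = 43.6 m north and 437.5 − (432) = 5.5 m east.
Residual distance = √(43.6² + 5.5²) = 44.0 m.

44 m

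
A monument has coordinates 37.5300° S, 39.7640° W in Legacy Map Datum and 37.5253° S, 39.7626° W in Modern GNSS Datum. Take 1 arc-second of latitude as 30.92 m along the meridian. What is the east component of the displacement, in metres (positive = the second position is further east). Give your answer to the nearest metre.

ΔE = 124 m

Δφ = -37.5253° − -37.5300° = +0.0047°; Δλ = -39.7626° − -39.7640° = +0.0014°.
1° of latitude = 3600 × 30.92 = 111312 m.
ΔN = Δφ × 111312 = 523.2 m; ΔE = Δλ × 111312 × cos(-37.5300°) = +0.0014 × 111312 × 0.793034 = 123.6 m.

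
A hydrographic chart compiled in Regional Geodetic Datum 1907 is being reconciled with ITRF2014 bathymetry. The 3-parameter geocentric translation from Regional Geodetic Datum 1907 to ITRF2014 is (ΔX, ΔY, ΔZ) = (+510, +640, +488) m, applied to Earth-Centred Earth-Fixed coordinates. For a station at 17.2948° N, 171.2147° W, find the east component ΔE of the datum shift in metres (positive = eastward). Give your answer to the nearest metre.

At φ = 17.2948°, λ = -171.2147°: sin φ = 0.297288, cos φ = 0.954788, sin λ = -0.152732, cos λ = -0.988268.
ΔE = −sin λ·ΔX + cos λ·ΔY = −(-0.152732)·(510) + (-0.988268)·(640) = -554.60 m.

ΔE = -555 m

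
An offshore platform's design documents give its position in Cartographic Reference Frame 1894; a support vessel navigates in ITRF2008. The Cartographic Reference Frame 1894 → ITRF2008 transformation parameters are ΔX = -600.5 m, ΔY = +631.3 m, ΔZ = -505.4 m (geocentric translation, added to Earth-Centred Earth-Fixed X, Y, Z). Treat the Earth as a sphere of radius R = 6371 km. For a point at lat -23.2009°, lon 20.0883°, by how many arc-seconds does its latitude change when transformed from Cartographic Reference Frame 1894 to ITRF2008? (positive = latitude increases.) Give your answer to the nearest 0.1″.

sin φ = -0.393956, cos φ = 0.919129, sin λ = 0.343468, cos λ = 0.939164.
North component: ΔN = −sin φ cos λ·ΔX − sin φ sin λ·ΔY + cos φ·ΔZ = −(-0.393956)(0.939164)(-600.5) − (-0.393956)(0.343468)(631.3) + (0.919129)(-505.4) = -601.28 m.
1° of latitude spans πR/180 = 111195 m, so Δφ = -601.28 / 111195 × 3600 = -19.467″.

Δφ = -19.5″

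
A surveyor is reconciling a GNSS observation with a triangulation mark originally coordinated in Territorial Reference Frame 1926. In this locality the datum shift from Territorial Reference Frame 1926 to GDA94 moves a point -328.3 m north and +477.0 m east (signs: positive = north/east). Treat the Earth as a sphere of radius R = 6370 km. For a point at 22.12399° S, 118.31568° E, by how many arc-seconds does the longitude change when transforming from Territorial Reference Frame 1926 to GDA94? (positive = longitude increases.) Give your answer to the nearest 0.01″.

Δλ = 16.67″

At latitude -22.12399°, cos φ = 0.926371.
One radian of longitude at latitude φ spans R cos φ, so Δλ = ΔE / (R cos φ) = 477.0 / (6370000 × 0.926371) = 8.0834e-05 rad = 16.673″.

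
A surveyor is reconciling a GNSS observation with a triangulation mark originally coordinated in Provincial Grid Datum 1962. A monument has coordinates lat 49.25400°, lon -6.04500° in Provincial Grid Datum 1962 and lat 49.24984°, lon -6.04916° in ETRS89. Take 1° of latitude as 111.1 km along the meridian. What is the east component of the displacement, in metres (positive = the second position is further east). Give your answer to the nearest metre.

Δφ = 49.24984° − 49.25400° = -0.00416°; Δλ = -6.04916° − -6.04500° = -0.00416°.
ΔN = Δφ × 111100 = -462.2 m; ΔE = Δλ × 111100 × cos(49.25400°) = -0.00416 × 111100 × 0.652707 = -301.7 m.

ΔE = -302 m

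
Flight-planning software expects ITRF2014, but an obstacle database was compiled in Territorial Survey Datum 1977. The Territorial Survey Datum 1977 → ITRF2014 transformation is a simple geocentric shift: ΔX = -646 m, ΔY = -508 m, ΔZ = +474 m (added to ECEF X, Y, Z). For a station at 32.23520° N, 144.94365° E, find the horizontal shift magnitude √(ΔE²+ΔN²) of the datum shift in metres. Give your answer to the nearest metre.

833 m

The local east axis at (φ, λ) is (−sin λ, cos λ, 0), so ΔE = −sin(144.94365°)·(-646) + cos(144.94365°)·(-508) = 786.89 m.
The local north axis is (−sin φ cos λ, −sin φ sin λ, cos φ), giving ΔN = -282.064 + 155.637 + 400.940 = 274.51 m.
Horizontal magnitude = √(ΔE² + ΔN²) = √(786.89² + 274.51²) = 833.40 m.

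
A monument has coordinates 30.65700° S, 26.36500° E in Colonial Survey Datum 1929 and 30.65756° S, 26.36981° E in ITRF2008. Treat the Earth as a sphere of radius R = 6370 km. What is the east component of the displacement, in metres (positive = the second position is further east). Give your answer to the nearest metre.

ΔE = 460 m

Δφ = -30.65756° − -30.65700° = -0.00056°; Δλ = 26.36981° − 26.36500° = +0.00481°.
1° along a meridian = πR/180 = 111177 m.
ΔN = Δφ × 111177 = -62.3 m; ΔE = Δλ × 111177 × cos(-30.65700°) = +0.00481 × 111177 × 0.860235 = 460.0 m.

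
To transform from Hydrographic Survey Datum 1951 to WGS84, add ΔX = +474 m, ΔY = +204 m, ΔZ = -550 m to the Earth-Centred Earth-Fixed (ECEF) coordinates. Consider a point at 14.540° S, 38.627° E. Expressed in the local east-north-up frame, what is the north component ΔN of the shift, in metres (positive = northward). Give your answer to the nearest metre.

ΔN = -407 m

At φ = -14.540°, λ = 38.627°: sin φ = -0.251056, cos φ = 0.967973, sin λ = 0.624248, cos λ = 0.781226.
ΔN = −sin φ cos λ·ΔX − sin φ sin λ·ΔY + cos φ·ΔZ = −(-0.251056)(0.781226)(474) − (-0.251056)(0.624248)(204) + (0.967973)(-550) = -407.45 m.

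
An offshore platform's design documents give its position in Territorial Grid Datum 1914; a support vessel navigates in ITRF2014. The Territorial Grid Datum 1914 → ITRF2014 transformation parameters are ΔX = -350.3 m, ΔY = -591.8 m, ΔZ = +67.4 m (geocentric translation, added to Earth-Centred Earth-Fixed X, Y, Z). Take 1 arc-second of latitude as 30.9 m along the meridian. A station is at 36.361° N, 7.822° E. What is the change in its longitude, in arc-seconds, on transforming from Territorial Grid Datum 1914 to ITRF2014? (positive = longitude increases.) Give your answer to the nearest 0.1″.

Δλ = -21.6″

sin φ = 0.592871, cos φ = 0.805298, sin λ = 0.136096, cos λ = 0.990696.
East component: ΔE = −sin λ·ΔX + cos λ·ΔY = −(0.136096)(-350.3) + (0.990696)(-591.8) = -538.62 m.
1° of latitude spans 3600 × 30.90 = 111240 m; at latitude φ, 1° of longitude spans that × cos φ = 89581.3 m, so Δλ = -538.62 / 89581.3 × 3600 = -21.645″.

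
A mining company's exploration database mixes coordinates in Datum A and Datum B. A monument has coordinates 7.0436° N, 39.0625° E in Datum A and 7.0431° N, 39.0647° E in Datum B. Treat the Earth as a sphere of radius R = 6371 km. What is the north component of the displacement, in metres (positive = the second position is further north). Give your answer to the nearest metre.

ΔN = -56 m

Δφ = 7.0431° − 7.0436° = -0.0005°; Δλ = 39.0647° − 39.0625° = +0.0022°.
1° along a meridian = πR/180 = 111195 m.
ΔN = Δφ × 111195 = -55.6 m; ΔE = Δλ × 111195 × cos(7.0436°) = +0.0022 × 111195 × 0.992453 = 242.8 m.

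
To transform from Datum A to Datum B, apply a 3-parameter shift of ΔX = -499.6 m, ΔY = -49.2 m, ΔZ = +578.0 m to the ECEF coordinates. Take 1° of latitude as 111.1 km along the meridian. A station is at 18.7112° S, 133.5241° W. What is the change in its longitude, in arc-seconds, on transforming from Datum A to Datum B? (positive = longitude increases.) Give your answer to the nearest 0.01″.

Δλ = -11.23″

sin φ = -0.320798, cos φ = 0.947148, sin λ = -0.725085, cos λ = -0.688660.
East component: ΔE = −sin λ·ΔX + cos λ·ΔY = −(-0.725085)(-499.6) + (-0.688660)(-49.2) = -328.37 m.
1° of latitude spans 111100 m; at latitude φ, 1° of longitude spans that × cos φ = 105228.1 m, so Δλ = -328.37 / 105228.1 × 3600 = -11.234″.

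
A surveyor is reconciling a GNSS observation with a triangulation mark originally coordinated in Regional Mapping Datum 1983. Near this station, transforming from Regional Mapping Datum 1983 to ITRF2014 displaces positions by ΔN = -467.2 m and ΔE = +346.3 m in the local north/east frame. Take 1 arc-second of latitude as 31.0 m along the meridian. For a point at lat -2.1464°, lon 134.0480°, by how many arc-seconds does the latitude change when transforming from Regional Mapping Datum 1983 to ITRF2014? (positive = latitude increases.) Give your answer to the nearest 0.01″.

1″ of latitude = 31.00 m, so Δφ = -467.2 / 31.00 = -15.071″.

Δφ = -15.07″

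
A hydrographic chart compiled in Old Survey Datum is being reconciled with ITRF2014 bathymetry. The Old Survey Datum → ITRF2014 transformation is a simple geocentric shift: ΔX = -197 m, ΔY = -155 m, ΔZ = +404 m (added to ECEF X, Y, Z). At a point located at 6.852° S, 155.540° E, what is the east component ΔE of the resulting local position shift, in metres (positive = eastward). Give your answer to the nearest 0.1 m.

At φ = -6.852°, λ = 155.540°: sin φ = -0.119305, cos φ = 0.992858, sin λ = 0.414058, cos λ = -0.910251.
ΔE = −sin λ·ΔX + cos λ·ΔY = −(0.414058)·(-197) + (-0.910251)·(-155) = 222.66 m.

ΔE = 222.7 m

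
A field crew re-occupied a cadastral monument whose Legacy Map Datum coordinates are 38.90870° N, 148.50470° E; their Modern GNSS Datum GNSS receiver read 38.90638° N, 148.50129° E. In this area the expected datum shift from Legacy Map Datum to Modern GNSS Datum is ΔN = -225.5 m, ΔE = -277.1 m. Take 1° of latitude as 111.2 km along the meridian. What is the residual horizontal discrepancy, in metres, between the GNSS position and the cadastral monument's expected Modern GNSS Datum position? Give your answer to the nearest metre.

Observed coordinate differences: Δφ = -0.00232°, Δλ = -0.00341°.
Converting to metres (1° lat = 111200 m, cos φ = 0.778148): observed ΔN = -258.0 m, observed ΔE = -295.1 m.
Subtracting the expected shift leaves a residual of -258.0 − (-225.5) = -32.5 m north and -295.1 − (-277.1) = -18.0 m east.
Residual distance = √((-32.5)² + (-18.0)²) = 37.1 m.

37 m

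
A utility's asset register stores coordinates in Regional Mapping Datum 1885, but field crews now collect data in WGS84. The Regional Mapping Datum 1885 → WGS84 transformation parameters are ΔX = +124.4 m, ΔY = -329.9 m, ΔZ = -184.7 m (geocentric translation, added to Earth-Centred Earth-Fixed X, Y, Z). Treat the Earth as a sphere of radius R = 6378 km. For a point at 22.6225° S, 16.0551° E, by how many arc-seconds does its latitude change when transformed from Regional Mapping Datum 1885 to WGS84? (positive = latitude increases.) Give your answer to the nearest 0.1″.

Δφ = -5.2″

sin φ = -0.384658, cos φ = 0.923059, sin λ = 0.276562, cos λ = 0.960996.
North component: ΔN = −sin φ cos λ·ΔX − sin φ sin λ·ΔY + cos φ·ΔZ = −(-0.384658)(0.960996)(124.4) − (-0.384658)(0.276562)(-329.9) + (0.923059)(-184.7) = -159.60 m.
1° of latitude spans πR/180 = 111317 m, so Δφ = -159.60 / 111317 × 3600 = -5.161″.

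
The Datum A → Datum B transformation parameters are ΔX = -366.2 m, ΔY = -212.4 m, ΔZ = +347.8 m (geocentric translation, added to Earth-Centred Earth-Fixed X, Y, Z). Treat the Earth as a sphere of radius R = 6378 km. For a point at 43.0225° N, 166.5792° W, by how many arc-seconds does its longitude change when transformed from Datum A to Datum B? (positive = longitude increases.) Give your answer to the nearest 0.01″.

Δλ = 5.38″

sin φ = 0.682286, cos φ = 0.731086, sin λ = -0.232101, cos λ = -0.972692.
East component: ΔE = −sin λ·ΔX + cos λ·ΔY = −(-0.232101)(-366.2) + (-0.972692)(-212.4) = 121.60 m.
1° of latitude spans πR/180 = 111317 m; at latitude φ, 1° of longitude spans that × cos φ = 81382.4 m, so Δλ = 121.60 / 81382.4 × 3600 = 5.379″.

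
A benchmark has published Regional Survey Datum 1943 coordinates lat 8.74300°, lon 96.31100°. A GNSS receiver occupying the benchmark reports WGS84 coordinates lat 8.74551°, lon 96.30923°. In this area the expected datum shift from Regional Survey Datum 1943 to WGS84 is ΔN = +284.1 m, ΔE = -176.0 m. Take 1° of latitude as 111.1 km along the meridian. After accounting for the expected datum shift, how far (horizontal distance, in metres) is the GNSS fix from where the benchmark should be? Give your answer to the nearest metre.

19 m

Observed coordinate differences: Δφ = +0.00251°, Δλ = -0.00177°.
Converting to metres (1° lat = 111100 m, cos φ = 0.988380): observed ΔN = 278.9 m, observed ΔE = -194.4 m.
Subtracting the expected shift leaves a residual of 278.9 − (284.1) = -5.2 m north and -194.4 − (-176.0) = -18.4 m east.
Residual distance = √((-5.2)² + (-18.4)²) = 19.1 m.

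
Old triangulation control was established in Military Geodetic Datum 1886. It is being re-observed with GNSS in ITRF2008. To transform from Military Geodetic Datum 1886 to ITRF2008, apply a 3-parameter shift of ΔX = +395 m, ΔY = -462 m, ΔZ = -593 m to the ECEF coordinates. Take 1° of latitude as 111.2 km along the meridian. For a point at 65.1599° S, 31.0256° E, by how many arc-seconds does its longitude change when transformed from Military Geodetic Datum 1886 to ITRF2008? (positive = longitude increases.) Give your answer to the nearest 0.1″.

sin φ = -0.907484, cos φ = 0.420087, sin λ = 0.515421, cos λ = 0.856937.
East component: ΔE = −sin λ·ΔX + cos λ·ΔY = −(0.515421)(395) + (0.856937)(-462) = -599.50 m.
1° of latitude spans 111200 m; at latitude φ, 1° of longitude spans that × cos φ = 46713.7 m, so Δλ = -599.50 / 46713.7 × 3600 = -46.200″.

Δλ = -46.2″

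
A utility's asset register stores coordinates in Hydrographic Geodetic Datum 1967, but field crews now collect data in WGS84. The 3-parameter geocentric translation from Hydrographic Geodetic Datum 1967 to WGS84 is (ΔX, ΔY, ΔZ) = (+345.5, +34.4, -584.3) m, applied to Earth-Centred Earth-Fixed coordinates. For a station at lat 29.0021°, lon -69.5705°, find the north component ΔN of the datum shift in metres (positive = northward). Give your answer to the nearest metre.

ΔN = -554 m

The local north axis is (−sin φ cos λ, −sin φ sin λ, cos φ), giving ΔN = -58.471 + 15.630 − 511.030 = -553.87 m.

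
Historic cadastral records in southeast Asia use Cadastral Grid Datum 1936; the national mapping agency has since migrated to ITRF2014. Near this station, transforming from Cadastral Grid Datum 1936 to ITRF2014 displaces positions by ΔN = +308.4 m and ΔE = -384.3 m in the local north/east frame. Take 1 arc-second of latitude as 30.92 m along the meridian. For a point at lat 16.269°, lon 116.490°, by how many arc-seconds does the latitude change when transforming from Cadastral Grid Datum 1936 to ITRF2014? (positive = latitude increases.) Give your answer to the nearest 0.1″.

Δφ = 10.0″

1″ of latitude = 30.92 m, so Δφ = 308.4 / 30.92 = 9.974″.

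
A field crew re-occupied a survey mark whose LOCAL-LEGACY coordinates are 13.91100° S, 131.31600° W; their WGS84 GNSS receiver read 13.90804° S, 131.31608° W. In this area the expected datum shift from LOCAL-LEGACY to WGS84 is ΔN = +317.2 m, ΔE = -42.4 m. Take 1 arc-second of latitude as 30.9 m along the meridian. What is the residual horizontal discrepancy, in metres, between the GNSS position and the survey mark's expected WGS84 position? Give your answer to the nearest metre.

36 m

Observed coordinate differences: Δφ = +0.00296°, Δλ = -0.00008°.
Converting to metres (1° lat = 111240 m, cos φ = 0.970670): observed ΔN = 329.3 m, observed ΔE = -8.6 m.
Subtracting the expected shift leaves a residual of 329.3 − (317.2) = 12.1 m north and -8.6 − (-42.4) = 33.8 m east.
Residual distance = √(12.1² + 33.8²) = 35.9 m.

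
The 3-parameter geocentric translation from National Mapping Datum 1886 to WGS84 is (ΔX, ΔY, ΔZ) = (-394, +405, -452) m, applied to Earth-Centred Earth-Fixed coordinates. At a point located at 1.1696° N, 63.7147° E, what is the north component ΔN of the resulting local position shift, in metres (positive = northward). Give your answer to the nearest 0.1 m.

The local north axis is (−sin φ cos λ, −sin φ sin λ, cos φ), giving ΔN = 3.561 − 7.412 − 451.906 = -455.76 m.

ΔN = -455.8 m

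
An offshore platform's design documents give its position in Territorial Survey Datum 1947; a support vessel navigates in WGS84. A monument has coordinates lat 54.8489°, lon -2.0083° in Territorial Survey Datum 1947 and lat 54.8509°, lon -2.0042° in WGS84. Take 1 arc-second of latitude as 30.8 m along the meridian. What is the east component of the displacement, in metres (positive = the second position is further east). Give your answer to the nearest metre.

ΔE = 262 m

Δφ = 54.8509° − 54.8489° = +0.0020°; Δλ = -2.0042° − -2.0083° = +0.0041°.
1° of latitude = 3600 × 30.80 = 110880 m.
ΔN = Δφ × 110880 = 221.8 m; ΔE = Δλ × 110880 × cos(54.8489°) = +0.0041 × 110880 × 0.575735 = 261.7 m.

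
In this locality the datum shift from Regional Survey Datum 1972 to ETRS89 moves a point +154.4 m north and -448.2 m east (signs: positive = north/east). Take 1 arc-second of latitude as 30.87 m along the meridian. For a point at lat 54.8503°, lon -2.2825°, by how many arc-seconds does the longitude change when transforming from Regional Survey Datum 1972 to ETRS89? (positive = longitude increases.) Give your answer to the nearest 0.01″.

Δλ = -25.22″

At latitude 54.8503°, cos φ = 0.575715.
1″ of longitude at this latitude = 30.87 × cos φ = 17.7723 m, so Δλ = -448.2 / 17.7723 = -25.219″.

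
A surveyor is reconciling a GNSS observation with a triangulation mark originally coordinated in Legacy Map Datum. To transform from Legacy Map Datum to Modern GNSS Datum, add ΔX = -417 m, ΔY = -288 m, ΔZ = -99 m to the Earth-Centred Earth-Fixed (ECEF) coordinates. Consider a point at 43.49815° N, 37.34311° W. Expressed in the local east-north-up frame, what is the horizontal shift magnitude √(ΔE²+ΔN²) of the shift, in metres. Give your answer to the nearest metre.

The local east axis at (φ, λ) is (−sin λ, cos λ, 0), so ΔE = −sin(-37.34311°)·(-417) + cos(-37.34311°)·(-288) = -481.91 m.
The local north axis is (−sin φ cos λ, −sin φ sin λ, cos φ), giving ΔN = 228.197 − 120.249 − 71.814 = 36.13 m.
Horizontal magnitude = √(ΔE² + ΔN²) = √((-481.91)² + 36.13²) = 483.26 m.

483 m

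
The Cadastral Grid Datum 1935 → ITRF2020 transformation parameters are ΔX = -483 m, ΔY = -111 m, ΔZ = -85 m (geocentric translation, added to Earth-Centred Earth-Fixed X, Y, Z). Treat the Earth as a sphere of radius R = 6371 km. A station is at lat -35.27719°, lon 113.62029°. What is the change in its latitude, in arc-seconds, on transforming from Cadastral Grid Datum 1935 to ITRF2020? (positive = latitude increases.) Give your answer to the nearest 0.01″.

sin φ = -0.577533, cos φ = 0.816368, sin λ = 0.916221, cos λ = -0.400674.
North component: ΔN = −sin φ cos λ·ΔX − sin φ sin λ·ΔY + cos φ·ΔZ = −(-0.577533)(-0.400674)(-483) − (-0.577533)(0.916221)(-111) + (0.816368)(-85) = -16.36 m.
1° of latitude spans πR/180 = 111195 m, so Δφ = -16.36 / 111195 × 3600 = -0.530″.

Δφ = -0.53″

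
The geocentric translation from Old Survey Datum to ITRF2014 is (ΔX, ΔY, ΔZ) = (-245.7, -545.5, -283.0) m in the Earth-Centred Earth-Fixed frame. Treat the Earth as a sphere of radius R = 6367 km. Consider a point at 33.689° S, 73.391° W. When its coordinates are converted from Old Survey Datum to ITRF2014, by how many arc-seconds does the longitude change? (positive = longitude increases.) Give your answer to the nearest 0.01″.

Δλ = -15.24″

sin φ = -0.554685, cos φ = 0.832061, sin λ = -0.958278, cos λ = 0.285839.
East component: ΔE = −sin λ·ΔX + cos λ·ΔY = −(-0.958278)(-245.7) + (0.285839)(-545.5) = -391.37 m.
1° of latitude spans πR/180 = 111125 m; at latitude φ, 1° of longitude spans that × cos φ = 92462.8 m, so Δλ = -391.37 / 92462.8 × 3600 = -15.238″.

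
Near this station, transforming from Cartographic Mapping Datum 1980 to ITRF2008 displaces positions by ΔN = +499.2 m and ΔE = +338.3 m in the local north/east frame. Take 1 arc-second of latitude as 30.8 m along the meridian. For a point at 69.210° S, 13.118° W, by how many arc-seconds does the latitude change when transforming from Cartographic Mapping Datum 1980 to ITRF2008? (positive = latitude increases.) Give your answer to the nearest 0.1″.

1″ of latitude = 30.80 m, so Δφ = 499.2 / 30.80 = 16.208″.

Δφ = 16.2″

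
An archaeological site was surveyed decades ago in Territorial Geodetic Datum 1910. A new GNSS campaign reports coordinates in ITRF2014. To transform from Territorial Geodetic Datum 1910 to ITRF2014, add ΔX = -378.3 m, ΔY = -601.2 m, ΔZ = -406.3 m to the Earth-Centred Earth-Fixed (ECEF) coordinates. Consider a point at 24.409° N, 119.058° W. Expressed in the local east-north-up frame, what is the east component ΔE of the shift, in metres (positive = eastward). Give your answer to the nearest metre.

At φ = 24.409°, λ = -119.058°: sin φ = 0.413247, cos φ = 0.910619, sin λ = -0.874128, cos λ = -0.485695.
ΔE = −sin λ·ΔX + cos λ·ΔY = −(-0.874128)·(-378.3) + (-0.485695)·(-601.2) = -38.68 m.

ΔE = -39 m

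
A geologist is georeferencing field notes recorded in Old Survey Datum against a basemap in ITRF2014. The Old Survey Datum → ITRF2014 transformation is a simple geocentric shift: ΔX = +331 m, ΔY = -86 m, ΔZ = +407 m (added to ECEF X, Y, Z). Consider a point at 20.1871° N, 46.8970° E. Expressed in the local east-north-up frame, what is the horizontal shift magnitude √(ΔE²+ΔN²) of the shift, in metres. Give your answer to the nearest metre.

443 m

The local east axis at (φ, λ) is (−sin λ, cos λ, 0), so ΔE = −sin(46.8970°)·331 + cos(46.8970°)·(-86) = -300.44 m.
The local north axis is (−sin φ cos λ, −sin φ sin λ, cos φ), giving ΔN = -78.050 + 21.668 + 381.998 = 325.62 m.
Horizontal magnitude = √(ΔE² + ΔN²) = √((-300.44)² + 325.62²) = 443.04 m.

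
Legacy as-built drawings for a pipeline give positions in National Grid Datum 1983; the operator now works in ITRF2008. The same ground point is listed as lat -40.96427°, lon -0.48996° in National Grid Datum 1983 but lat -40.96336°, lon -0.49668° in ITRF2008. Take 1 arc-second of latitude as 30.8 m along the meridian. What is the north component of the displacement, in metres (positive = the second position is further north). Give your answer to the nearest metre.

ΔN = 101 m

Δφ = -40.96336° − -40.96427° = +0.00091°; Δλ = -0.49668° − -0.48996° = -0.00672°.
1° of latitude = 3600 × 30.80 = 110880 m.
ΔN = Δφ × 110880 = 100.9 m; ΔE = Δλ × 110880 × cos(-40.96427°) = -0.00672 × 110880 × 0.755119 = -562.6 m.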